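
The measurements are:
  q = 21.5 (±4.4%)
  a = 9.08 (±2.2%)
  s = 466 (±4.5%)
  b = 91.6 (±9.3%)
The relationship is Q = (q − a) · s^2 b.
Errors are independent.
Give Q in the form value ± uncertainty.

(2.47 ± 0.373) × 10^8

Let u = q − a = 12.4. δu = √(δq² + δa²) = √(0.895 + 0.0399) = 0.967, so δu/u = 0.0778.
Q is then a monomial in u, s, b:
δQ/Q = √((δu/u)² + (2·δs/s)² + (1·δb/b)²) = √(0.00606 + 0.00810 + 0.00865) = 0.151
Q = 2.47e+08, so δQ = 0.151 × 2.47e+08 = 3.73e+07.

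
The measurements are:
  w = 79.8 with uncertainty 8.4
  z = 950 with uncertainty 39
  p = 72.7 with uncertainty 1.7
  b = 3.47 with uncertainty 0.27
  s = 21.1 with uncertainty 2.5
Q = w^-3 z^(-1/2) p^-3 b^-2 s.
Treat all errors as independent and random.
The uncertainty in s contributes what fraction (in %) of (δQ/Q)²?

9.79%

(δQ/Q)² = (-3·δw/w)² + (−½·δz/z)² + (-3·δp/p)² + (-2·δb/b)² + (1·δs/s)²
  w term: (-3×0.105)² = 0.0997
  z term: (-0.5×0.0411)² = 0.000421
  p term: (-3×0.0234)² = 0.00492
  b term: (-2×0.0778)² = 0.0242
  s term: (1×0.118)² = 0.0140
Total = 0.143. Share from s = 0.0140/0.143 = 0.0979.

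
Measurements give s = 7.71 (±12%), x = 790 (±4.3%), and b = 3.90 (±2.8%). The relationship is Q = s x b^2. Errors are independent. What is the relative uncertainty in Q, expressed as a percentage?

Q is a product of powers, so relative uncertainties combine in quadrature:
  (1·δs/s)² = (1×0.120)² = 0.0144;  (1·δx/x)² = (1×0.0430)² = 0.00185;  (2·δb/b)² = (2×0.0280)² = 0.00314
δQ/Q = √(0.0194) = 0.139

13.9%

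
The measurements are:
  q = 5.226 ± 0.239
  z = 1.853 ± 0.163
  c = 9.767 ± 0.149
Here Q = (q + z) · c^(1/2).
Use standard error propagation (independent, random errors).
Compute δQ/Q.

0.0416

Let u = q + z = 7.079. δu = √(δq² + δz²) = √(0.0571 + 0.0266) = 0.289, so δu/u = 0.0409.
Q is then a monomial in u, c:
δQ/Q = √((δu/u)² + (½·δc/c)²) = √(0.00167 + 5.82e-05) = 0.0416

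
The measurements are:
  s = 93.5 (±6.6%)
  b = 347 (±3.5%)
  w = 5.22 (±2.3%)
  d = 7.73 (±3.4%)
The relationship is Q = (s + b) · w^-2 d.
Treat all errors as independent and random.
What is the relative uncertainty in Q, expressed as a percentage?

6.50%

Let u = s + b = 440. δu = √(δs² + δb²) = √(38.1 + 148) = 13.6, so δu/u = 0.0309.
Q is then a monomial in u, w, d:
δQ/Q = √((δu/u)² + (-2·δw/w)² + (1·δd/d)²) = √(0.000956 + 0.00212 + 0.00116) = 0.0650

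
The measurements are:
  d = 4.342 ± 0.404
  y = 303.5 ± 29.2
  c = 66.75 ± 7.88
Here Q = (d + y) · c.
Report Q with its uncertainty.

Let u = d + y = 307.8. δu = √(δd² + δy²) = √(0.163 + 853) = 29.2, so δu/u = 0.0949.
Q is then a monomial in u, c:
δQ/Q = √((δu/u)² + (1·δc/c)²) = √(0.00900 + 0.0139) = 0.151
Q = 20550, so δQ = 0.151 × 20550 = 3110.

20550 ± 3110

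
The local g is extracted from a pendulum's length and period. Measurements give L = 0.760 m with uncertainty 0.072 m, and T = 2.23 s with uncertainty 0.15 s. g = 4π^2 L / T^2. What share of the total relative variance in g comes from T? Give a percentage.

66.8%

(δg/g)² = (1·δL/L)² + (-2·δT/T)²
  L term: (1×0.0947)² = 0.00898
  T term: (-2×0.0673)² = 0.0181
Total = 0.0271. Share from T = 0.0181/0.0271 = 0.668.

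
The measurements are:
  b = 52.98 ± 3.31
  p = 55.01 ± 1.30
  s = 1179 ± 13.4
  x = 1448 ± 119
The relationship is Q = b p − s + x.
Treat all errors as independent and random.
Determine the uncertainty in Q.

229

Let w = b·p = 2914. δw/w = √((1·δb/b)² + (1·δp/p)²) = √(0.00390 + 0.000558) = 0.0668, so δw = 195.
Q = w − s + x: δQ = √(δw² + δs² + δx²) = √(37900 + 180 + 14200) = 229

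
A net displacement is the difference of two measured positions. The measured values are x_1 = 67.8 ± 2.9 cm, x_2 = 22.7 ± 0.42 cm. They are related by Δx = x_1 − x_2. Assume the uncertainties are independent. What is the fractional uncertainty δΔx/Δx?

Each term contributes (cᵢ δxᵢ)² to (δΔx)²:
  (δx_1)² = 8.41;  (δx_2)² = 0.176
δΔx = √(8.59) = 2.93 cm
Δx = 45.1 cm, so δΔx/Δx = 2.93/45.1 = 0.0650.

0.0650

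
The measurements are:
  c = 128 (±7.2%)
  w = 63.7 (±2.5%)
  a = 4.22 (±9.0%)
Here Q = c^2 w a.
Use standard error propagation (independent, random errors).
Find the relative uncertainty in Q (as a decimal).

Relative error in a monomial: (δQ/Q)² = Σ (nᵢ · δxᵢ/xᵢ)².
  (2·δc/c)² = (2×0.0720)² = 0.0207;  (1·δw/w)² = (1×0.0250)² = 0.000625;  (1·δa/a)² = (1×0.0900)² = 0.00810
δQ/Q = √(0.0295) = 0.172

0.172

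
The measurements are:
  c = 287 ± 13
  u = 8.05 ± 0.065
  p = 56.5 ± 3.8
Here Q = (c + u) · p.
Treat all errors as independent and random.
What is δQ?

1340

Let w = c + u = 295. δw = √(δc² + δu²) = √(169 + 0.00423) = 13.0, so δw/w = 0.0441.
Q is then a monomial in w, p:
δQ/Q = √((δw/w)² + (1·δp/p)²) = √(0.00194 + 0.00452) = 0.0804
Q = 16700, so δQ = 0.0804 × 16700 = 1340.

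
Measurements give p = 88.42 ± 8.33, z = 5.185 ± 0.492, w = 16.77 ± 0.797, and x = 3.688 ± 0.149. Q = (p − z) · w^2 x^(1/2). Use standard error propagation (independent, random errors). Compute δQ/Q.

0.140

Let u = p − z = 83.23. δu = √(δp² + δz²) = √(69.4 + 0.242) = 8.34, so δu/u = 0.100.
Q is then a monomial in u, w, x:
δQ/Q = √((δu/u)² + (2·δw/w)² + (½·δx/x)²) = √(0.0101 + 0.00903 + 0.000408) = 0.140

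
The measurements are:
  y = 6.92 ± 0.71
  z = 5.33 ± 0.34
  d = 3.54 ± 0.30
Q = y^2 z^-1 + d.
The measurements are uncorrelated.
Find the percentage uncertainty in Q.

Let p = y^2·z^-1 = 8.98. δp/p = √((2·δy/y)² + (-1·δz/z)²) = √(0.0421 + 0.00407) = 0.215, so δp = 1.93.
Q = p + d: δQ = √(δp² + δd²) = √(3.73 + 0.0900) = 1.95
Q = 12.5, so δQ/Q = 1.95/12.5 = 0.156.

15.6%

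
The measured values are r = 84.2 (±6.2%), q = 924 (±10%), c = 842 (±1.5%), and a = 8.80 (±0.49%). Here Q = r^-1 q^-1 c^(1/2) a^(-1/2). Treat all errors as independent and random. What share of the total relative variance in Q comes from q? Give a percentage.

71.9%

(δQ/Q)² = (-1·δr/r)² + (-1·δq/q)² + (½·δc/c)² + (−½·δa/a)²
  r term: (-1×0.0620)² = 0.00384
  q term: (-1×0.100)² = 0.0100
  c term: (0.5×0.0150)² = 5.62e-05
  a term: (-0.5×0.00490)² = 6e-06
Total = 0.0139. Share from q = 0.0100/0.0139 = 0.719.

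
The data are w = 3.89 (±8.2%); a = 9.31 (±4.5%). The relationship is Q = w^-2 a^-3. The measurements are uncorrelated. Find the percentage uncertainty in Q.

21.2%

Since Q is a product/quotient, work with relative uncertainties:
  (-2·δw/w)² = (-2×0.0820)² = 0.0269;  (-3·δa/a)² = (-3×0.0450)² = 0.0182
δQ/Q = √(0.0451) = 0.212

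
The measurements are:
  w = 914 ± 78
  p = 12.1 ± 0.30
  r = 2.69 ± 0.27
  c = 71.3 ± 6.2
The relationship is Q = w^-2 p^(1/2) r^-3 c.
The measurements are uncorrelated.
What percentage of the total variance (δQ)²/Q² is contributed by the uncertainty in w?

22.8%

(δQ/Q)² = (-2·δw/w)² + (½·δp/p)² + (-3·δr/r)² + (1·δc/c)²
  w term: (-2×0.0853)² = 0.0291
  p term: (0.5×0.0248)² = 0.000154
  r term: (-3×0.100)² = 0.0907
  c term: (1×0.0870)² = 0.00756
Total = 0.128. Share from w = 0.0291/0.128 = 0.228.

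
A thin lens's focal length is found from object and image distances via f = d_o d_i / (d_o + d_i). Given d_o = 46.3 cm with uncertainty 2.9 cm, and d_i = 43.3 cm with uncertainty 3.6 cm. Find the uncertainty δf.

∂f/∂d_o = (d_i/(d_o+d_i))² = 0.234;  ∂f/∂d_i = (d_o/(d_o+d_i))² = 0.267
δf = √((∂f/∂d_o · δd_o)² + (∂f/∂d_i · δd_i)²) = √(0.459 + 0.924) = 1.18 cm

1.18 cm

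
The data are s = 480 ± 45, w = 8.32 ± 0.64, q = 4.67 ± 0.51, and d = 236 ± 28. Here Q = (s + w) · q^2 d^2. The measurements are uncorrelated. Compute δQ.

Let u = s + w = 488. δu = √(δs² + δw²) = √(2020 + 0.410) = 45.0, so δu/u = 0.0922.
Q is then a monomial in u, q, d:
δQ/Q = √((δu/u)² + (2·δq/q)² + (2·δd/d)²) = √(0.00849 + 0.0477 + 0.0563) = 0.335
Q = 5.93e+08, so δQ = 0.335 × 5.93e+08 = 1.99e+08.

1.99e+08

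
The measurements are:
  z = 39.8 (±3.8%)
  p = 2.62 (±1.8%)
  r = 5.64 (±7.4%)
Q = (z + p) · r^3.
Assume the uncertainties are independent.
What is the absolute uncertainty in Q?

1710

Let u = z + p = 42.4. δu = √(δz² + δp²) = √(2.29 + 0.00222) = 1.51, so δu/u = 0.0357.
Q is then a monomial in u, r:
δQ/Q = √((δu/u)² + (3·δr/r)²) = √(0.00127 + 0.0493) = 0.225
Q = 7610, so δQ = 0.225 × 7610 = 1710.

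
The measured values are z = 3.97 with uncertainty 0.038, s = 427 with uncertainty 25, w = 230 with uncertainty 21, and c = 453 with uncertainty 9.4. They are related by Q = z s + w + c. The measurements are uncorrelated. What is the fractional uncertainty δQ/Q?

Let p = z·s = 1700. δp/p = √((1·δz/z)² + (1·δs/s)²) = √(9.16e-05 + 0.00343) = 0.0593, so δp = 101.
Q = p + w + c: δQ = √(δp² + δw² + δc²) = √(10100 + 441 + 88.4) = 103
Q = 2380, so δQ/Q = 103/2380 = 0.0434.

0.0434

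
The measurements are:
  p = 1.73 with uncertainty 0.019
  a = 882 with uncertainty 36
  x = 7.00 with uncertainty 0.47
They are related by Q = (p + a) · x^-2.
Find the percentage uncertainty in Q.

14.0%

Let u = p + a = 884. δu = √(δp² + δa²) = √(0.000361 + 1300) = 36.0, so δu/u = 0.0407.
Q is then a monomial in u, x:
δQ/Q = √((δu/u)² + (-2·δx/x)²) = √(0.00166 + 0.0180) = 0.140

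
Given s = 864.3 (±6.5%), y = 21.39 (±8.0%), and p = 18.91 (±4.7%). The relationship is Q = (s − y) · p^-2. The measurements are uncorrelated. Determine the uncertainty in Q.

0.272

Let u = s − y = 842.9. δu = √(δs² + δy²) = √(3160 + 2.93) = 56.2, so δu/u = 0.0667.
Q is then a monomial in u, p:
δQ/Q = √((δu/u)² + (-2·δp/p)²) = √(0.00445 + 0.00884) = 0.115
Q = 2.357, so δQ = 0.115 × 2.357 = 0.272.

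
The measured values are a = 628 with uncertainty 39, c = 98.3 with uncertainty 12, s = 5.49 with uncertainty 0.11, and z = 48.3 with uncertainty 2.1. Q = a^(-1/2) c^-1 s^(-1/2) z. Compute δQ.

0.00112

Q is a product of powers, so relative uncertainties combine in quadrature:
  (−½·δa/a)² = (-0.5×0.0621)² = 0.000964;  (-1·δc/c)² = (-1×0.122)² = 0.0149;  (−½·δs/s)² = (-0.5×0.0200)² = 0.000100;  (1·δz/z)² = (1×0.0435)² = 0.00189
δQ/Q = √(0.0179) = 0.134
Q = 0.00837, so δQ = 0.134 × 0.00837 = 0.00112.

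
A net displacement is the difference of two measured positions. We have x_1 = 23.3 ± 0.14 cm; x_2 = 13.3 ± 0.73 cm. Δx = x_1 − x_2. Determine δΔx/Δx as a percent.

7.43%

Absolute uncertainties add in quadrature for a linear combination:
  (δx_1)² = 0.0196;  (δx_2)² = 0.533
δΔx = √(0.552) = 0.743 cm
Δx = 10.0 cm, so δΔx/Δx = 0.743/10.0 = 0.0743.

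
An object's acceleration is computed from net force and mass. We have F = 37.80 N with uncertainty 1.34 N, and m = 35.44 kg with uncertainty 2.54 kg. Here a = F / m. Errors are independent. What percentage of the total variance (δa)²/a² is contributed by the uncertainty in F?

19.7%

(δa/a)² = (1·δF/F)² + (-1·δm/m)²
  F term: (1×0.0354)² = 0.00126
  m term: (-1×0.0717)² = 0.00514
Total = 0.00639. Share from F = 0.00126/0.00639 = 0.197.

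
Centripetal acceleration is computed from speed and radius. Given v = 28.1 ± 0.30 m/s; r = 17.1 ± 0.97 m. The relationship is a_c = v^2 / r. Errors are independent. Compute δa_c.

2.80 m/s^2

Since a_c is a product/quotient, work with relative uncertainties:
  (2·δv/v)² = (2×0.0107)² = 0.000456;  (-1·δr/r)² = (-1×0.0567)² = 0.00322
δa_c/a_c = √(0.00367) = 0.0606
a_c = 46.2 m/s^2, so δa_c = 0.0606 × 46.2 = 2.80 m/s^2.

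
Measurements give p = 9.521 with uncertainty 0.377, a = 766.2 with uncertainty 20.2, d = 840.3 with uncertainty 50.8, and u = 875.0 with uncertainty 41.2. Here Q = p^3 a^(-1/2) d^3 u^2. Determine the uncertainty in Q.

Since Q is a product/quotient, work with relative uncertainties:
  (3·δp/p)² = (3×0.0396)² = 0.0141;  (−½·δa/a)² = (-0.5×0.0264)² = 0.000174;  (3·δd/d)² = (3×0.0605)² = 0.0329;  (2·δu/u)² = (2×0.0471)² = 0.00887
δQ/Q = √(0.0560) = 0.237
Q = 1.416e+16, so δQ = 0.237 × 1.416e+16 = 3.35e+15.

3.35e+15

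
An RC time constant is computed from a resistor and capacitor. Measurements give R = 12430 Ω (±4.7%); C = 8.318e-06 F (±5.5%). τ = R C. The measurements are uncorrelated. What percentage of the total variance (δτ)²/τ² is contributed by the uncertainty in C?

57.8%

(δτ/τ)² = (1·δR/R)² + (1·δC/C)²
  R term: (1×0.0470)² = 0.00221
  C term: (1×0.0550)² = 0.00302
Total = 0.00523. Share from C = 0.00302/0.00523 = 0.578.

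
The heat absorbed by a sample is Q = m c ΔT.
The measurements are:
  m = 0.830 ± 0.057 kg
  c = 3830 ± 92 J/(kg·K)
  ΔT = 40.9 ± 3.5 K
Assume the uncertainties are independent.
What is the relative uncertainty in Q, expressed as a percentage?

11.2%

Q is a product of powers, so relative uncertainties combine in quadrature:
  (1·δm/m)² = (1×0.0687)² = 0.00472;  (1·δc/c)² = (1×0.0240)² = 0.000577;  (1·δΔT/ΔT)² = (1×0.0856)² = 0.00732
δQ/Q = √(0.0126) = 0.112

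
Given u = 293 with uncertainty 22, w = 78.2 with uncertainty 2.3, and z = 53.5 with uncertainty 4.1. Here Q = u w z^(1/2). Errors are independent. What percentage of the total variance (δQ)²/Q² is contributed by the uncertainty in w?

10.9%

(δQ/Q)² = (1·δu/u)² + (1·δw/w)² + (½·δz/z)²
  u term: (1×0.0751)² = 0.00564
  w term: (1×0.0294)² = 0.000865
  z term: (0.5×0.0766)² = 0.00147
Total = 0.00797. Share from w = 0.000865/0.00797 = 0.109.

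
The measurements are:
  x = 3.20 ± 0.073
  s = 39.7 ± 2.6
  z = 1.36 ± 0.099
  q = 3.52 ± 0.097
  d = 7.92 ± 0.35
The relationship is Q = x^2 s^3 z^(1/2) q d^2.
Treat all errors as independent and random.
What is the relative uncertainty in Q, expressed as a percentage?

Q is a product of powers, so relative uncertainties combine in quadrature:
  (2·δx/x)² = (2×0.0228)² = 0.00208;  (3·δs/s)² = (3×0.0655)² = 0.0386;  (½·δz/z)² = (0.5×0.0728)² = 0.00132;  (1·δq/q)² = (1×0.0276)² = 0.000759;  (2·δd/d)² = (2×0.0442)² = 0.00781
δQ/Q = √(0.0506) = 0.225

22.5%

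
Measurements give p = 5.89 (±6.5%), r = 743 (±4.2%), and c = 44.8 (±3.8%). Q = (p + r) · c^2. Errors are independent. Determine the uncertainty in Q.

1.3e+05

Let u = p + r = 749. δu = √(δp² + δr²) = √(0.147 + 974) = 31.2, so δu/u = 0.0417.
Q is then a monomial in u, c:
δQ/Q = √((δu/u)² + (2·δc/c)²) = √(0.00174 + 0.00578) = 0.0867
Q = 1.5e+06, so δQ = 0.0867 × 1.5e+06 = 1.3e+05.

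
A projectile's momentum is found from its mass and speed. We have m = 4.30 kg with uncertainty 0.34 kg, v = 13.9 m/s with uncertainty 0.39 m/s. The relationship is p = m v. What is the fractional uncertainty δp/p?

For a monomial p ∝ m, v, fractional errors add in quadrature:
  (1·δm/m)² = (1×0.0791)² = 0.00625;  (1·δv/v)² = (1×0.0281)² = 0.000787
δp/p = √(0.00704) = 0.0839

0.0839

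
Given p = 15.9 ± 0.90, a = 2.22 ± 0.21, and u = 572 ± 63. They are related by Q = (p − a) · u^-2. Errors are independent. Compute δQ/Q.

0.230

Let w = p − a = 13.7. δw = √(δp² + δa²) = √(0.810 + 0.0441) = 0.924, so δw/w = 0.0676.
Q is then a monomial in w, u:
δQ/Q = √((δw/w)² + (-2·δu/u)²) = √(0.00456 + 0.0485) = 0.230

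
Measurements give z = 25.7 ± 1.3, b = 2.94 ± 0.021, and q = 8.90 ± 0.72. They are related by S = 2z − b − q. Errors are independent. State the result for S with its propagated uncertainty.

S is a linear combination, so absolute uncertainties add in quadrature:
  (2·δz)² = 6.76;  (δb)² = 0.000441;  (δq)² = 0.518
δS = √(7.28) = 2.70
S = 39.6.

39.6 ± 2.70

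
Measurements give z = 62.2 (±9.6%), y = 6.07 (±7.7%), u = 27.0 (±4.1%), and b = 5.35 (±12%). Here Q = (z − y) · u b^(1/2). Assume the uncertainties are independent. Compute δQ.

Let w = z − y = 56.1. δw = √(δz² + δy²) = √(35.7 + 0.218) = 5.99, so δw/w = 0.107.
Q is then a monomial in w, u, b:
δQ/Q = √((δw/w)² + (1·δu/u)² + (½·δb/b)²) = √(0.0114 + 0.00168 + 0.00360) = 0.129
Q = 3510, so δQ = 0.129 × 3510 = 453.

453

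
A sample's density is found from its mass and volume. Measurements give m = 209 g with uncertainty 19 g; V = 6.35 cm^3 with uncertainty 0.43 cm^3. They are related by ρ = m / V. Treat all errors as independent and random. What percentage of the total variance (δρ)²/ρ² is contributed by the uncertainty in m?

(δρ/ρ)² = (1·δm/m)² + (-1·δV/V)²
  m term: (1×0.0909)² = 0.00826
  V term: (-1×0.0677)² = 0.00459
Total = 0.0128. Share from m = 0.00826/0.0128 = 0.643.

64.3%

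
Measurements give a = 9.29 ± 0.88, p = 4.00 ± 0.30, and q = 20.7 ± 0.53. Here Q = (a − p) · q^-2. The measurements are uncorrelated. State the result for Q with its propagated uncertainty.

0.0123 ± 0.00226

Let u = a − p = 5.29. δu = √(δa² + δp²) = √(0.774 + 0.0900) = 0.930, so δu/u = 0.176.
Q is then a monomial in u, q:
δQ/Q = √((δu/u)² + (-2·δq/q)²) = √(0.0309 + 0.00262) = 0.183
Q = 0.0123, so δQ = 0.183 × 0.0123 = 0.00226.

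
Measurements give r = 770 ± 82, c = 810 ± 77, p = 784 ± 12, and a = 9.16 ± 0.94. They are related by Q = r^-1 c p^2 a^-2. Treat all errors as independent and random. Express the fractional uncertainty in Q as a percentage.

Relative error in a monomial: (δQ/Q)² = Σ (nᵢ · δxᵢ/xᵢ)².
  (-1·δr/r)² = (-1×0.106)² = 0.0113;  (1·δc/c)² = (1×0.0951)² = 0.00904;  (2·δp/p)² = (2×0.0153)² = 0.000937;  (-2·δa/a)² = (-2×0.103)² = 0.0421
δQ/Q = √(0.0634) = 0.252

25.2%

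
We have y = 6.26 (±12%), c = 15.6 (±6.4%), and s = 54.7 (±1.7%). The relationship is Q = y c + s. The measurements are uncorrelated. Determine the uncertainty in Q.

Let p = y·c = 97.7. δp/p = √((1·δy/y)² + (1·δc/c)²) = √(0.0144 + 0.00410) = 0.136, so δp = 13.3.
Q = p + s: δQ = √(δp² + δs²) = √(176 + 0.865) = 13.3

13.3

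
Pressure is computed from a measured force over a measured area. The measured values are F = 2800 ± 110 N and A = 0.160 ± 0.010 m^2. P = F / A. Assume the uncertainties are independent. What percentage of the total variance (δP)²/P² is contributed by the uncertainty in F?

28.3%

(δP/P)² = (1·δF/F)² + (-1·δA/A)²
  F term: (1×0.0393)² = 0.00154
  A term: (-1×0.0625)² = 0.00391
Total = 0.00545. Share from F = 0.00154/0.00545 = 0.283.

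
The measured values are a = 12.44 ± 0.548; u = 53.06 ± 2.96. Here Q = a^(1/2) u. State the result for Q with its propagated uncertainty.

187.1 ± 11.2

Relative error in a monomial: (δQ/Q)² = Σ (nᵢ · δxᵢ/xᵢ)².
  (½·δa/a)² = (0.5×0.0441)² = 0.000485;  (1·δu/u)² = (1×0.0558)² = 0.00311
δQ/Q = √(0.00360) = 0.0600
Q = 187.1, so δQ = 0.0600 × 187.1 = 11.2.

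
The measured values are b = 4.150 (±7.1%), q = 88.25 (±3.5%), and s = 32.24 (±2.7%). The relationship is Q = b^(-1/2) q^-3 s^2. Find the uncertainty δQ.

9.15e-05

Relative error in a monomial: (δQ/Q)² = Σ (nᵢ · δxᵢ/xᵢ)².
  (−½·δb/b)² = (-0.5×0.0710)² = 0.00126;  (-3·δq/q)² = (-3×0.0350)² = 0.0110;  (2·δs/s)² = (2×0.0270)² = 0.00292
δQ/Q = √(0.0152) = 0.123
Q = 0.0007424, so δQ = 0.123 × 0.0007424 = 9.15e-05.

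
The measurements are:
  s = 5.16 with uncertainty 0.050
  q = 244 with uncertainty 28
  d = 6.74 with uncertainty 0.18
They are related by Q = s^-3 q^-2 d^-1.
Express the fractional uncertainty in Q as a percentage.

23.3%

Each factor contributes (exponent × relative error)² to (δQ/Q)²:
  (-3·δs/s)² = (-3×0.00969)² = 0.000845;  (-2·δq/q)² = (-2×0.115)² = 0.0527;  (-1·δd/d)² = (-1×0.0267)² = 0.000713
δQ/Q = √(0.0542) = 0.233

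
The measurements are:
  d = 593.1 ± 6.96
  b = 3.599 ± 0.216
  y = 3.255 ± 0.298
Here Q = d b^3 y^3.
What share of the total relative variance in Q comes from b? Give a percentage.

(δQ/Q)² = (1·δd/d)² + (3·δb/b)² + (3·δy/y)²
  d term: (1×0.0117)² = 0.000138
  b term: (3×0.0600)² = 0.0324
  y term: (3×0.0916)² = 0.0754
Total = 0.108. Share from b = 0.0324/0.108 = 0.300.

30.0%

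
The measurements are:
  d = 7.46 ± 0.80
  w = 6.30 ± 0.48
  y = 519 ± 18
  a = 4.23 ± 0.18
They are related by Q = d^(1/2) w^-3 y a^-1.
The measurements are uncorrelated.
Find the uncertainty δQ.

Each factor contributes (exponent × relative error)² to (δQ/Q)²:
  (½·δd/d)² = (0.5×0.107)² = 0.00288;  (-3·δw/w)² = (-3×0.0762)² = 0.0522;  (1·δy/y)² = (1×0.0347)² = 0.00120;  (-1·δa/a)² = (-1×0.0426)² = 0.00181
δQ/Q = √(0.0581) = 0.241
Q = 1.34, so δQ = 0.241 × 1.34 = 0.323.

0.323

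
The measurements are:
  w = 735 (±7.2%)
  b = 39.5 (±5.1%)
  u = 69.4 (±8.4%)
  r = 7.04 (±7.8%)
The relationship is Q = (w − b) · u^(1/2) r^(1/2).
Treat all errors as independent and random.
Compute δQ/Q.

Let h = w − b = 696. δh = √(δw² + δb²) = √(2800 + 4.06) = 53.0, so δh/h = 0.0761.
Q is then a monomial in h, u, r:
δQ/Q = √((δh/h)² + (½·δu/u)² + (½·δr/r)²) = √(0.00580 + 0.00176 + 0.00152) = 0.0953

0.0953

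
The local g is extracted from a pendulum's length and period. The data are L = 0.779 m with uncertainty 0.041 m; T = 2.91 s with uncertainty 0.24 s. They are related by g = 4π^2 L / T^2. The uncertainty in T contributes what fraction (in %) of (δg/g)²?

(δg/g)² = (1·δL/L)² + (-2·δT/T)²
  L term: (1×0.0526)² = 0.00277
  T term: (-2×0.0825)² = 0.0272
Total = 0.0300. Share from T = 0.0272/0.0300 = 0.908.

90.8%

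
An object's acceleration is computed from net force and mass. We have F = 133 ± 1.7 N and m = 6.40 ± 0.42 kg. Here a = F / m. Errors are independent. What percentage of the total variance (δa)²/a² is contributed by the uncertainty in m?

(δa/a)² = (1·δF/F)² + (-1·δm/m)²
  F term: (1×0.0128)² = 0.000163
  m term: (-1×0.0656)² = 0.00431
Total = 0.00447. Share from m = 0.00431/0.00447 = 0.963.

96.3%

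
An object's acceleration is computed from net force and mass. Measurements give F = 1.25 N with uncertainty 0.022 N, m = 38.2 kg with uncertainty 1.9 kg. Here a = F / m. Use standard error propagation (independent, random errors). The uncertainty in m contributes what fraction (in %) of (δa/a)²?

88.9%

(δa/a)² = (1·δF/F)² + (-1·δm/m)²
  F term: (1×0.0176)² = 0.000310
  m term: (-1×0.0497)² = 0.00247
Total = 0.00278. Share from m = 0.00247/0.00278 = 0.889.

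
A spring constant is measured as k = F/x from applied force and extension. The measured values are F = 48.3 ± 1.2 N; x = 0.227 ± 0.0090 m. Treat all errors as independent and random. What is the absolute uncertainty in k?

Since k is a product/quotient, work with relative uncertainties:
  (1·δF/F)² = (1×0.0248)² = 0.000617;  (-1·δx/x)² = (-1×0.0396)² = 0.00157
δk/k = √(0.00219) = 0.0468
k = 213 N/m, so δk = 0.0468 × 213 = 9.96 N/m.

9.96 N/m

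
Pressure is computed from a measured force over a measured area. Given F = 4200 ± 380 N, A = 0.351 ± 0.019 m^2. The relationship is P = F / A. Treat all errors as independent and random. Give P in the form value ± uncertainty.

Relative error in a monomial: (δP/P)² = Σ (nᵢ · δxᵢ/xᵢ)².
  (1·δF/F)² = (1×0.0905)² = 0.00819;  (-1·δA/A)² = (-1×0.0541)² = 0.00293
δP/P = √(0.0111) = 0.105
P = 12000 Pa, so δP = 0.105 × 12000 = 1260 Pa.

12000 ± 1260 Pa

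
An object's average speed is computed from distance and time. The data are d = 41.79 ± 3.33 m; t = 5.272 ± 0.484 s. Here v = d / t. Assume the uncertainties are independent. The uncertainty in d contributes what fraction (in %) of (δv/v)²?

43.0%

(δv/v)² = (1·δd/d)² + (-1·δt/t)²
  d term: (1×0.0797)² = 0.00635
  t term: (-1×0.0918)² = 0.00843
Total = 0.0148. Share from d = 0.00635/0.0148 = 0.430.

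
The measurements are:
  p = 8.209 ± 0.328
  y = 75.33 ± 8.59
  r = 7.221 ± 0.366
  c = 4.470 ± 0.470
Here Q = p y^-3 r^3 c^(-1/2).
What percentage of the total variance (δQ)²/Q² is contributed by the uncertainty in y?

(δQ/Q)² = (1·δp/p)² + (-3·δy/y)² + (3·δr/r)² + (−½·δc/c)²
  p term: (1×0.0400)² = 0.00160
  y term: (-3×0.114)² = 0.117
  r term: (3×0.0507)² = 0.0231
  c term: (-0.5×0.105)² = 0.00276
Total = 0.145. Share from y = 0.117/0.145 = 0.810.

81.0%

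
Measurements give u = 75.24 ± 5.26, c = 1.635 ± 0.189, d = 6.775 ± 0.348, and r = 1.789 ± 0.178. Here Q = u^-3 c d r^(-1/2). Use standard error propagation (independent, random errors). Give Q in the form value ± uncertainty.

(1.944 ± 0.486) × 10^-5

Products/powers → add relative errors in quadrature, weighted by exponent:
  (-3·δu/u)² = (-3×0.0699)² = 0.0440;  (1·δc/c)² = (1×0.116)² = 0.0134;  (1·δd/d)² = (1×0.0514)² = 0.00264;  (−½·δr/r)² = (-0.5×0.0995)² = 0.00247
δQ/Q = √(0.0625) = 0.250
Q = 1.944e-05, so δQ = 0.250 × 1.944e-05 = 4.86e-06.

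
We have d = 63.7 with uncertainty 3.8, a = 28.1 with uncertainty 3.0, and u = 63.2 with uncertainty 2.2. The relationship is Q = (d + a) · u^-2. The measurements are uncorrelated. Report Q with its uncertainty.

Let w = d + a = 91.8. δw = √(δd² + δa²) = √(14.4 + 9.00) = 4.84, so δw/w = 0.0527.
Q is then a monomial in w, u:
δQ/Q = √((δw/w)² + (-2·δu/u)²) = √(0.00278 + 0.00485) = 0.0873
Q = 0.0230, so δQ = 0.0873 × 0.0230 = 0.00201.

0.0230 ± 0.00201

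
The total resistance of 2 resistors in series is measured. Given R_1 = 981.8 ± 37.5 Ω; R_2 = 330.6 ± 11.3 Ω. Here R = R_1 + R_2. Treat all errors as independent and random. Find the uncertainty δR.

39.2 Ω

For a sum/difference, combine absolute errors in quadrature:
  (δR_1)² = 1410;  (δR_2)² = 128
δR = √(1530) = 39.2 Ω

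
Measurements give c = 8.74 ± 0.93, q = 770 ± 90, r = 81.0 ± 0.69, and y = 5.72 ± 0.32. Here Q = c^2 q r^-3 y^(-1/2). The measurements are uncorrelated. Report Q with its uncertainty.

Products/powers → add relative errors in quadrature, weighted by exponent:
  (2·δc/c)² = (2×0.106)² = 0.0453;  (1·δq/q)² = (1×0.117)² = 0.0137;  (-3·δr/r)² = (-3×0.00852)² = 0.000653;  (−½·δy/y)² = (-0.5×0.0559)² = 0.000782
δQ/Q = √(0.0604) = 0.246
Q = 0.0463, so δQ = 0.246 × 0.0463 = 0.0114.

0.0463 ± 0.0114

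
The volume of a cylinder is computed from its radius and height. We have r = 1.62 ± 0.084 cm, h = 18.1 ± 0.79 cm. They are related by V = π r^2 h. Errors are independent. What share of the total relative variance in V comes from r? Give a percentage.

(δV/V)² = (2·δr/r)² + (1·δh/h)²
  r term: (2×0.0519)² = 0.0108
  h term: (1×0.0436)² = 0.00191
Total = 0.0127. Share from r = 0.0108/0.0127 = 0.850.

85.0%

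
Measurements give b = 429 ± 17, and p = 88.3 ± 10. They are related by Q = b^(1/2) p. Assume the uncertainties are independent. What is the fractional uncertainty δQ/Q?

Relative error in a monomial: (δQ/Q)² = Σ (nᵢ · δxᵢ/xᵢ)².
  (½·δb/b)² = (0.5×0.0396)² = 0.000393;  (1·δp/p)² = (1×0.113)² = 0.0128
δQ/Q = √(0.0132) = 0.115

0.115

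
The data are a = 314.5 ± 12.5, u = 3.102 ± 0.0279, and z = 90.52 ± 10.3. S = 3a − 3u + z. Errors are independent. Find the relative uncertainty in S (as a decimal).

0.0380

S is a linear combination, so absolute uncertainties add in quadrature:
  (3·δa)² = 1410;  (3·δu)² = 0.00701;  (δz)² = 106
δS = √(1510) = 38.9
S = 1025, so δS/S = 38.9/1025 = 0.0380.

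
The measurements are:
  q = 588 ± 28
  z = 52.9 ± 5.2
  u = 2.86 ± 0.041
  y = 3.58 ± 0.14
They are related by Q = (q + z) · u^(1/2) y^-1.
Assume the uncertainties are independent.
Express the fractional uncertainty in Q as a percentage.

5.96%

Let w = q + z = 641. δw = √(δq² + δz²) = √(784 + 27.0) = 28.5, so δw/w = 0.0444.
Q is then a monomial in w, u, y:
δQ/Q = √((δw/w)² + (½·δu/u)² + (-1·δy/y)²) = √(0.00197 + 5.14e-05 + 0.00153) = 0.0596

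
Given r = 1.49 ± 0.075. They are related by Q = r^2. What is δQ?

0.223

Products/powers → add relative errors in quadrature, weighted by exponent:
  (2·δr/r)² = (2×0.0503)² = 0.0101
δQ/Q = √(0.0101) = 0.101
Q = 2.22, so δQ = 0.101 × 2.22 = 0.223.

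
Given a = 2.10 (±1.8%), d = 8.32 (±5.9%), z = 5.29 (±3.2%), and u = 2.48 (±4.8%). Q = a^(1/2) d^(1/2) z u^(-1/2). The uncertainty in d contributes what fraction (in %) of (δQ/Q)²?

(δQ/Q)² = (½·δa/a)² + (½·δd/d)² + (1·δz/z)² + (−½·δu/u)²
  a term: (0.5×0.0180)² = 8.1e-05
  d term: (0.5×0.0590)² = 0.000870
  z term: (1×0.0320)² = 0.00102
  u term: (-0.5×0.0480)² = 0.000576
Total = 0.00255. Share from d = 0.000870/0.00255 = 0.341.

34.1%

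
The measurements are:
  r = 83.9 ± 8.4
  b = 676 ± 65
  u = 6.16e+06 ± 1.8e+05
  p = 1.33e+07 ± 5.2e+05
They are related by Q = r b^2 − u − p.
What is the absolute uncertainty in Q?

8.33e+06

Let w = r·b^2 = 3.83e+07. δw/w = √((1·δr/r)² + (2·δb/b)²) = √(0.0100 + 0.0370) = 0.217, so δw = 8.31e+06.
Q = w − u − p: δQ = √(δw² + δu² + δp²) = √(6.91e+13 + 3.24e+10 + 2.7e+11) = 8.33e+06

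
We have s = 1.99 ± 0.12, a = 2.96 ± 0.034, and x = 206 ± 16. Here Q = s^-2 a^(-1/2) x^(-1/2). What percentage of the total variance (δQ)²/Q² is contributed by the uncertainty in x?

9.38%

(δQ/Q)² = (-2·δs/s)² + (−½·δa/a)² + (−½·δx/x)²
  s term: (-2×0.0603)² = 0.0145
  a term: (-0.5×0.0115)² = 3.3e-05
  x term: (-0.5×0.0777)² = 0.00151
Total = 0.0161. Share from x = 0.00151/0.0161 = 0.0938.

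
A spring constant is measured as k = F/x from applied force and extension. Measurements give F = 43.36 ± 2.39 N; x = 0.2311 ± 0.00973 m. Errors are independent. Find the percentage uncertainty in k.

Products/powers → add relative errors in quadrature, weighted by exponent:
  (1·δF/F)² = (1×0.0551)² = 0.00304;  (-1·δx/x)² = (-1×0.0421)² = 0.00177
δk/k = √(0.00481) = 0.0694

6.94%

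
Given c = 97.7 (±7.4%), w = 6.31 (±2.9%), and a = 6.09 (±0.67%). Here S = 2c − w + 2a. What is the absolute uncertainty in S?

Sums and differences: (δS)² = Σ (cᵢ δxᵢ)².
  (2·δc)² = 209;  (δw)² = 0.0335;  (2·δa)² = 0.00666
δS = √(209) = 14.5

14.5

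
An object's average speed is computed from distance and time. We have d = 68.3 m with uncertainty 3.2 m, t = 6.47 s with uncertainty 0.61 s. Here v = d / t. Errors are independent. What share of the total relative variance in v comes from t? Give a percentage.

80.2%

(δv/v)² = (1·δd/d)² + (-1·δt/t)²
  d term: (1×0.0469)² = 0.00220
  t term: (-1×0.0943)² = 0.00889
Total = 0.0111. Share from t = 0.00889/0.0111 = 0.802.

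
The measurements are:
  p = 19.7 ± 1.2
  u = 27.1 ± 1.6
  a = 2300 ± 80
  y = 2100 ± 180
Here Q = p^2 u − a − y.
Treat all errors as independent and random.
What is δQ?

1440

Let w = p^2·u = 10500. δw/w = √((2·δp/p)² + (1·δu/u)²) = √(0.0148 + 0.00349) = 0.135, so δw = 1420.
Q = w − a − y: δQ = √(δw² + δa² + δy²) = √(2.03e+06 + 6400 + 32400) = 1440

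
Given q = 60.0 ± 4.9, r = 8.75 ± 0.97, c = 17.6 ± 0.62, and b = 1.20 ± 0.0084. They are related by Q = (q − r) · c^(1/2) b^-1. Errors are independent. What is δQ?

Let u = q − r = 51.2. δu = √(δq² + δr²) = √(24.0 + 0.941) = 5.00, so δu/u = 0.0975.
Q is then a monomial in u, c, b:
δQ/Q = √((δu/u)² + (½·δc/c)² + (-1·δb/b)²) = √(0.00950 + 0.000310 + 4.9e-05) = 0.0993
Q = 179, so δQ = 0.0993 × 179 = 17.8.

17.8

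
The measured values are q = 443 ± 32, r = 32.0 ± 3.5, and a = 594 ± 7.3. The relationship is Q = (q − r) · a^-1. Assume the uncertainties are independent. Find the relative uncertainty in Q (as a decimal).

0.0793

Let u = q − r = 411. δu = √(δq² + δr²) = √(1020 + 12.2) = 32.2, so δu/u = 0.0783.
Q is then a monomial in u, a:
δQ/Q = √((δu/u)² + (-1·δa/a)²) = √(0.00613 + 0.000151) = 0.0793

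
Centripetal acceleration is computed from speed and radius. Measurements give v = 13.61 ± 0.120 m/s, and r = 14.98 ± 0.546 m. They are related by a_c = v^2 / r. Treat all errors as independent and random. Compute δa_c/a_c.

0.0405

Relative error in a monomial: (δa_c/a_c)² = Σ (nᵢ · δxᵢ/xᵢ)².
  (2·δv/v)² = (2×0.00882)² = 0.000311;  (-1·δr/r)² = (-1×0.0364)² = 0.00133
δa_c/a_c = √(0.00164) = 0.0405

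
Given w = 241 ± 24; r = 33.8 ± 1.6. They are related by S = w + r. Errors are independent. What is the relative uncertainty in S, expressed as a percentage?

8.75%

Sums and differences: (δS)² = Σ (cᵢ δxᵢ)².
  (δw)² = 576;  (δr)² = 2.56
δS = √(579) = 24.1
S = 275, so δS/S = 24.1/275 = 0.0875.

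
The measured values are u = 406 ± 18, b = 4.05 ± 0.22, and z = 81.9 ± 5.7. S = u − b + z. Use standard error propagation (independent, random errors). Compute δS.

Absolute uncertainties add in quadrature for a linear combination:
  (δu)² = 324;  (δb)² = 0.0484;  (δz)² = 32.5
δS = √(357) = 18.9

18.9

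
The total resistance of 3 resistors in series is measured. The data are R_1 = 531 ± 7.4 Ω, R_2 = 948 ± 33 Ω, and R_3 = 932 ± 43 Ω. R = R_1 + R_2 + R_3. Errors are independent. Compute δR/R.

0.0227

For a sum/difference, combine absolute errors in quadrature:
  (δR_1)² = 54.8;  (δR_2)² = 1090;  (δR_3)² = 1850
δR = √(2990) = 54.7 Ω
R = 2410 Ω, so δR/R = 54.7/2410 = 0.0227.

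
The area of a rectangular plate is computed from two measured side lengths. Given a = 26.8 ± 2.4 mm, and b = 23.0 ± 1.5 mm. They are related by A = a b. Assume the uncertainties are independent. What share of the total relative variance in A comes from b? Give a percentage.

34.7%

(δA/A)² = (1·δa/a)² + (1·δb/b)²
  a term: (1×0.0896)² = 0.00802
  b term: (1×0.0652)² = 0.00425
Total = 0.0123. Share from b = 0.00425/0.0123 = 0.347.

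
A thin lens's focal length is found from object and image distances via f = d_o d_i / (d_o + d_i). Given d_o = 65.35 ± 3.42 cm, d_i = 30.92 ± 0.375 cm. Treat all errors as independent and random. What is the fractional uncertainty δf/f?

0.0187

∂f/∂d_o = (d_i/(d_o+d_i))² = 0.103;  ∂f/∂d_i = (d_o/(d_o+d_i))² = 0.461
δf = √((∂f/∂d_o · δd_o)² + (∂f/∂d_i · δd_i)²) = √(0.124 + 0.0299) = 0.393 cm
f = 20.99 cm, so δf/f = 0.393/20.99 = 0.0187.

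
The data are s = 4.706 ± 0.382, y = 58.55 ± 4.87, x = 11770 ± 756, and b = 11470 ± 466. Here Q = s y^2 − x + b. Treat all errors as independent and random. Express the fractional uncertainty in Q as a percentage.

Let p = s·y^2 = 16130. δp/p = √((1·δs/s)² + (2·δy/y)²) = √(0.00659 + 0.0277) = 0.185, so δp = 2990.
Q = p − x + b: δQ = √(δp² + δx² + δb²) = √(8.92e+06 + 5.72e+05 + 2.17e+05) = 3120
Q = 15830, so δQ/Q = 3120/15830 = 0.197.

19.7%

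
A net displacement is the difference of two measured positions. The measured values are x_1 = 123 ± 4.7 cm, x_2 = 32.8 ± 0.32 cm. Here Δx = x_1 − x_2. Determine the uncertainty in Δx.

4.71 cm

Absolute uncertainties add in quadrature for a linear combination:
  (δx_1)² = 22.1;  (δx_2)² = 0.102
δΔx = √(22.2) = 4.71 cm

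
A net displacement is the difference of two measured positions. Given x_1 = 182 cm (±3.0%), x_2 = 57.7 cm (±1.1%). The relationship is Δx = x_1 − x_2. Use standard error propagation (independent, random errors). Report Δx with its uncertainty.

124 ± 5.50 cm

Each term contributes (cᵢ δxᵢ)² to (δΔx)²:
  (δx_1)² = 29.8;  (δx_2)² = 0.403
δΔx = √(30.2) = 5.50 cm
Δx = 124 cm.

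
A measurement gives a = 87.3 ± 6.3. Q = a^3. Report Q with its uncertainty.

(6.65 ± 1.44) × 10^5

Q ∝ a^3, so δQ/Q = |3| · δa/a = 3 × 0.0722 = 0.216.
Q = 6.65e+05, so δQ = 0.216 × 6.65e+05 = 1.44e+05.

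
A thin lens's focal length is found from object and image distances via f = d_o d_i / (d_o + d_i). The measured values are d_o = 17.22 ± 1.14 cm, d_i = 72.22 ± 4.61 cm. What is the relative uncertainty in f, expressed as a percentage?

5.49%

∂f/∂d_o = (d_i/(d_o+d_i))² = 0.652;  ∂f/∂d_i = (d_o/(d_o+d_i))² = 0.0371
δf = √((∂f/∂d_o · δd_o)² + (∂f/∂d_i · δd_i)²) = √(0.552 + 0.0292) = 0.763 cm
f = 13.90 cm, so δf/f = 0.763/13.90 = 0.0549.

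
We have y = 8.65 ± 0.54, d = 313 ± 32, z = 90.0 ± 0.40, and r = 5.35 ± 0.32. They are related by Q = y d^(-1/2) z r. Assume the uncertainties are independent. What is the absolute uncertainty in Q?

Since Q is a product/quotient, work with relative uncertainties:
  (1·δy/y)² = (1×0.0624)² = 0.00390;  (−½·δd/d)² = (-0.5×0.102)² = 0.00261;  (1·δz/z)² = (1×0.00444)² = 1.98e-05;  (1·δr/r)² = (1×0.0598)² = 0.00358
δQ/Q = √(0.0101) = 0.101
Q = 235, so δQ = 0.101 × 235 = 23.7.

23.7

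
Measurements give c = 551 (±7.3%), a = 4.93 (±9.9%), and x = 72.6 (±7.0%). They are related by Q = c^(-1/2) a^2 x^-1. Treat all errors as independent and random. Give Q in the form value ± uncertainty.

Each factor contributes (exponent × relative error)² to (δQ/Q)²:
  (−½·δc/c)² = (-0.5×0.0730)² = 0.00133;  (2·δa/a)² = (2×0.0990)² = 0.0392;  (-1·δx/x)² = (-1×0.0700)² = 0.00490
δQ/Q = √(0.0454) = 0.213
Q = 0.0143, so δQ = 0.213 × 0.0143 = 0.00304.

0.0143 ± 0.00304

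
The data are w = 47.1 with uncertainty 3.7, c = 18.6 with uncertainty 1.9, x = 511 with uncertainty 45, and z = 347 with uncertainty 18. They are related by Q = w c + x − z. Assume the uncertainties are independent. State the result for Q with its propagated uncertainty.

1040 ± 123

Let p = w·c = 876. δp/p = √((1·δw/w)² + (1·δc/c)²) = √(0.00617 + 0.0104) = 0.129, so δp = 113.
Q = p + x − z: δQ = √(δp² + δx² + δz²) = √(12700 + 2020 + 324) = 123
Q = 1040.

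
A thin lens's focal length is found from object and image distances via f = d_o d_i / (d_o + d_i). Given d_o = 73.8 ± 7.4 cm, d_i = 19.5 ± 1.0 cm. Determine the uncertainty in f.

0.704 cm

∂f/∂d_o = (d_i/(d_o+d_i))² = 0.0437;  ∂f/∂d_i = (d_o/(d_o+d_i))² = 0.626
δf = √((∂f/∂d_o · δd_o)² + (∂f/∂d_i · δd_i)²) = √(0.104 + 0.391) = 0.704 cm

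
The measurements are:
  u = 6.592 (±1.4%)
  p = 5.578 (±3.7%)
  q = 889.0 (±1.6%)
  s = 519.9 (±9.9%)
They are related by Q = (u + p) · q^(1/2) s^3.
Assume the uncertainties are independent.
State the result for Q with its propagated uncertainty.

(5.099 ± 1.52) × 10^10

Let w = u + p = 12.17. δw = √(δu² + δp²) = √(0.00852 + 0.0426) = 0.226, so δw/w = 0.0186.
Q is then a monomial in w, q, s:
δQ/Q = √((δw/w)² + (½·δq/q)² + (3·δs/s)²) = √(0.000345 + 6.4e-05 + 0.0882) = 0.298
Q = 5.099e+10, so δQ = 0.298 × 5.099e+10 = 1.52e+10.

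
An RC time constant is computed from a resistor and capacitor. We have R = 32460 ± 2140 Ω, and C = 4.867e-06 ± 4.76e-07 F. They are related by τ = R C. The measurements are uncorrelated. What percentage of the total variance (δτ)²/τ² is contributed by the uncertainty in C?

68.8%

(δτ/τ)² = (1·δR/R)² + (1·δC/C)²
  R term: (1×0.0659)² = 0.00435
  C term: (1×0.0978)² = 0.00957
Total = 0.0139. Share from C = 0.00957/0.0139 = 0.688.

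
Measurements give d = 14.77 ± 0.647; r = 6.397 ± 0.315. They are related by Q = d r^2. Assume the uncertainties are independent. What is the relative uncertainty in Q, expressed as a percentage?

Relative error in a monomial: (δQ/Q)² = Σ (nᵢ · δxᵢ/xᵢ)².
  (1·δd/d)² = (1×0.0438)² = 0.00192;  (2·δr/r)² = (2×0.0492)² = 0.00970
δQ/Q = √(0.0116) = 0.108

10.8%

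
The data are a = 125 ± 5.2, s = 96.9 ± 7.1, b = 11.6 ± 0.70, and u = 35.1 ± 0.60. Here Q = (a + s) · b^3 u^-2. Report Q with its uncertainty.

281 ± 53.0

Let w = a + s = 222. δw = √(δa² + δs²) = √(27.0 + 50.4) = 8.80, so δw/w = 0.0397.
Q is then a monomial in w, b, u:
δQ/Q = √((δw/w)² + (3·δb/b)² + (-2·δu/u)²) = √(0.00157 + 0.0328 + 0.00117) = 0.188
Q = 281, so δQ = 0.188 × 281 = 53.0.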